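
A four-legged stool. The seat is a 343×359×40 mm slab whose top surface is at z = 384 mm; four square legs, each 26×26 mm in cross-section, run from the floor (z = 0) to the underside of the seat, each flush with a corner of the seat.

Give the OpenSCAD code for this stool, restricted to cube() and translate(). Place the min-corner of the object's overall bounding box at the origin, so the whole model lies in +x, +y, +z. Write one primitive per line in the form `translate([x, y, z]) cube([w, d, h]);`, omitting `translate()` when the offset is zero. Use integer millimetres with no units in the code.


translate([0, 0, 344]) cube([343, 359, 40]);
cube([26, 26, 344]);
translate([317, 0, 0]) cube([26, 26, 344]);
translate([0, 333, 0]) cube([26, 26, 344]);
translate([317, 333, 0]) cube([26, 26, 344]);


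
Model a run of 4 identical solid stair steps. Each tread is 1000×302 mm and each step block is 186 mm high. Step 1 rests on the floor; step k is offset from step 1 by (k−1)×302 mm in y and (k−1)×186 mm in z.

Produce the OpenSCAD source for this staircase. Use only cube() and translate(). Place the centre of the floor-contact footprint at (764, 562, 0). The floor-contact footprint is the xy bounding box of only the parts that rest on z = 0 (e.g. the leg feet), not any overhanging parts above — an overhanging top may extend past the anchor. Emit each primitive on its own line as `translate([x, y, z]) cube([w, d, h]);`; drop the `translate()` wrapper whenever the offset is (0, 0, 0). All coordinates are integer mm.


translate([264, 411, 0]) cube([1000, 302, 186]);
translate([264, 713, 186]) cube([1000, 302, 186]);
translate([264, 1015, 372]) cube([1000, 302, 186]);
translate([264, 1317, 558]) cube([1000, 302, 186]);


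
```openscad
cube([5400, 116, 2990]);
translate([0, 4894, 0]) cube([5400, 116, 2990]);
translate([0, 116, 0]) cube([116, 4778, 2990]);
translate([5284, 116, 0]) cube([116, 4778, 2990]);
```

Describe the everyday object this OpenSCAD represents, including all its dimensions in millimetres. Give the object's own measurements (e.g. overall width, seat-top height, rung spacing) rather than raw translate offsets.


The wall frame of a small rectangular building: four walls, each 2990 mm tall and 116 mm thick, enclosing a footprint 5400 mm (x) by 5010 mm (y) outside-to-outside, with no floor or roof. The front and back walls (the −y and +y sides) span the full width; the two side walls fit between them.


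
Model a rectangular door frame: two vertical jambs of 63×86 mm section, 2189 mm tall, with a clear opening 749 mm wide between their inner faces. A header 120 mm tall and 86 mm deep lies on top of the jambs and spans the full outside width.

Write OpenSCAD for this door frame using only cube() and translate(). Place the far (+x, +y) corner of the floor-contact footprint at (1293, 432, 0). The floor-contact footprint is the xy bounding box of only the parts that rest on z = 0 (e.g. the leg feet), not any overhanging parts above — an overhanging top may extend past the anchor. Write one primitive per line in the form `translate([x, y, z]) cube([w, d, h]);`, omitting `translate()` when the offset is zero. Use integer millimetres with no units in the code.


translate([418, 346, 0]) cube([63, 86, 2189]);
translate([1230, 346, 0]) cube([63, 86, 2189]);
translate([418, 346, 2189]) cube([875, 86, 120]);


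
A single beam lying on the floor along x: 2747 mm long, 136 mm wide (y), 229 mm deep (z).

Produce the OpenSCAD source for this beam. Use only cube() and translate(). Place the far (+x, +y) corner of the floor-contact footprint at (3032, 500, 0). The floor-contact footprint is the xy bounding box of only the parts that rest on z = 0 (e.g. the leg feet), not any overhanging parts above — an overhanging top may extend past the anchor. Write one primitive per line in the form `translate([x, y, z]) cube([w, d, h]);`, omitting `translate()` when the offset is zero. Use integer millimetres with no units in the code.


translate([285, 364, 0]) cube([2747, 136, 229]);


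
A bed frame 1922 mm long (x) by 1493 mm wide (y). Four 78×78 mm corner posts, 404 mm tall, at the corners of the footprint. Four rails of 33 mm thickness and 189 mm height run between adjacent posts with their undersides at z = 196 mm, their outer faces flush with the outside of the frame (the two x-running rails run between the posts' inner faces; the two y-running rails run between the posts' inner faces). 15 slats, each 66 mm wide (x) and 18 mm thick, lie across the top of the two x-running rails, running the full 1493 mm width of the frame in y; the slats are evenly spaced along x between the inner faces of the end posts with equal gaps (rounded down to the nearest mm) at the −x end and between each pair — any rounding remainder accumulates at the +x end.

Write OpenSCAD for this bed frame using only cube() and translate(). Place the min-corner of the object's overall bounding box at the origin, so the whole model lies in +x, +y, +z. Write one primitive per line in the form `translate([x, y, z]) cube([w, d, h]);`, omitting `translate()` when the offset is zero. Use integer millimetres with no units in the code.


cube([78, 78, 404]);
translate([0, 1415, 0]) cube([78, 78, 404]);
translate([1844, 0, 0]) cube([78, 78, 404]);
translate([1844, 1415, 0]) cube([78, 78, 404]);
translate([78, 0, 196]) cube([1766, 33, 189]);
translate([78, 1460, 196]) cube([1766, 33, 189]);
translate([0, 78, 196]) cube([33, 1337, 189]);
translate([1889, 78, 196]) cube([33, 1337, 189]);
translate([126, 0, 385]) cube([66, 1493, 18]);
translate([240, 0, 385]) cube([66, 1493, 18]);
translate([354, 0, 385]) cube([66, 1493, 18]);
translate([468, 0, 385]) cube([66, 1493, 18]);
translate([582, 0, 385]) cube([66, 1493, 18]);
translate([696, 0, 385]) cube([66, 1493, 18]);
translate([810, 0, 385]) cube([66, 1493, 18]);
translate([924, 0, 385]) cube([66, 1493, 18]);
translate([1038, 0, 385]) cube([66, 1493, 18]);
translate([1152, 0, 385]) cube([66, 1493, 18]);
translate([1266, 0, 385]) cube([66, 1493, 18]);
translate([1380, 0, 385]) cube([66, 1493, 18]);
translate([1494, 0, 385]) cube([66, 1493, 18]);
translate([1608, 0, 385]) cube([66, 1493, 18]);
translate([1722, 0, 385]) cube([66, 1493, 18]);


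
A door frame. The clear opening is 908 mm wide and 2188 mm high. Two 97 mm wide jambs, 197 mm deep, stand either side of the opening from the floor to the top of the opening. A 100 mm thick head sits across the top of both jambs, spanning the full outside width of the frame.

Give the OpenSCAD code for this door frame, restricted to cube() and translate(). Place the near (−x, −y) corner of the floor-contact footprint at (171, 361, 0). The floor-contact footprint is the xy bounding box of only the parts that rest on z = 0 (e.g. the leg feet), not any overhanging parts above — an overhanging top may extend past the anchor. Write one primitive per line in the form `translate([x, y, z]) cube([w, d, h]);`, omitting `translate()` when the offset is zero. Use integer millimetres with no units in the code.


translate([171, 361, 0]) cube([97, 197, 2188]);
translate([1176, 361, 0]) cube([97, 197, 2188]);
translate([171, 361, 2188]) cube([1102, 197, 100]);


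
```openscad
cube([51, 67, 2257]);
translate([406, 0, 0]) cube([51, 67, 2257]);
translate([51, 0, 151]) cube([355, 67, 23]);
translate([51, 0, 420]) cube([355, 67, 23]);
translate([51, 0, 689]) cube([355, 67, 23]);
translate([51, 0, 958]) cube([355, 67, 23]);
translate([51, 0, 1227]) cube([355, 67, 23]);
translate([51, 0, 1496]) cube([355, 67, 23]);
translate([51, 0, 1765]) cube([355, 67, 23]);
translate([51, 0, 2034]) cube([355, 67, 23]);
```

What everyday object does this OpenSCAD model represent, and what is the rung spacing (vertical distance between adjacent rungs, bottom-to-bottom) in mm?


A ladder. The rung spacing is 269 mm.

Two tall 51×67 posts with 8 short bars between them — a ladder. Adjacent rungs sit at z = 151 and z = 420, so the spacing is 420 − 151 = 269 mm.


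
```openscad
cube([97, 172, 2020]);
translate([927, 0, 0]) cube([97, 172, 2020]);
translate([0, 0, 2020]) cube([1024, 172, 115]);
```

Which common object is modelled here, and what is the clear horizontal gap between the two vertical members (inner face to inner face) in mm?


A door frame. The clear opening width is 830 mm.

Two 2020 mm tall posts with a header on top — a door frame. The left jamb is 97 mm wide at x = 0; the right jamb starts at x = 927. The clear opening is 927 − 97 = 830 mm.


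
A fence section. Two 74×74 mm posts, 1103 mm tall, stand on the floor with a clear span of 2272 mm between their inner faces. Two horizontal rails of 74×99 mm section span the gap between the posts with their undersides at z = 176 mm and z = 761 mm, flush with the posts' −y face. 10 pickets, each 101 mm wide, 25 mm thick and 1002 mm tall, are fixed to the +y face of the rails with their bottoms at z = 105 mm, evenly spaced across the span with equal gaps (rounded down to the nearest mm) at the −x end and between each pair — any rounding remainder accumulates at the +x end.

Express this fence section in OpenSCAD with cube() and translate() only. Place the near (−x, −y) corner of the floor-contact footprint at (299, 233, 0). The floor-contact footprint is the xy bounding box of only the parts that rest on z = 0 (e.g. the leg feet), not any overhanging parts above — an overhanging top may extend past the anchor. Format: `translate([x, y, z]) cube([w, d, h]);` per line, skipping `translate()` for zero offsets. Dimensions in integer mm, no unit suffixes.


translate([299, 233, 0]) cube([74, 74, 1103]);
translate([2645, 233, 0]) cube([74, 74, 1103]);
translate([373, 233, 176]) cube([2272, 74, 99]);
translate([373, 233, 761]) cube([2272, 74, 99]);
translate([487, 307, 105]) cube([101, 25, 1002]);
translate([702, 307, 105]) cube([101, 25, 1002]);
translate([917, 307, 105]) cube([101, 25, 1002]);
translate([1132, 307, 105]) cube([101, 25, 1002]);
translate([1347, 307, 105]) cube([101, 25, 1002]);
translate([1562, 307, 105]) cube([101, 25, 1002]);
translate([1777, 307, 105]) cube([101, 25, 1002]);
translate([1992, 307, 105]) cube([101, 25, 1002]);
translate([2207, 307, 105]) cube([101, 25, 1002]);
translate([2422, 307, 105]) cube([101, 25, 1002]);


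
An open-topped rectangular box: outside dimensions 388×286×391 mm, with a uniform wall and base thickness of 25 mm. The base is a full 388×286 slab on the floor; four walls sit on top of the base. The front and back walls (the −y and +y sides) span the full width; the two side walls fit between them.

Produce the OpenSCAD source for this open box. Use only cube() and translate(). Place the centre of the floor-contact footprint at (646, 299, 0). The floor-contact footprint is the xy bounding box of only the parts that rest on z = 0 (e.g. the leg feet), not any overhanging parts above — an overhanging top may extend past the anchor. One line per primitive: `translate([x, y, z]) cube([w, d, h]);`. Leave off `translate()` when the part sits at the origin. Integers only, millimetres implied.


translate([452, 156, 0]) cube([388, 286, 25]);
translate([452, 156, 25]) cube([388, 25, 366]);
translate([452, 417, 25]) cube([388, 25, 366]);
translate([452, 181, 25]) cube([25, 236, 366]);
translate([815, 181, 25]) cube([25, 236, 366]);


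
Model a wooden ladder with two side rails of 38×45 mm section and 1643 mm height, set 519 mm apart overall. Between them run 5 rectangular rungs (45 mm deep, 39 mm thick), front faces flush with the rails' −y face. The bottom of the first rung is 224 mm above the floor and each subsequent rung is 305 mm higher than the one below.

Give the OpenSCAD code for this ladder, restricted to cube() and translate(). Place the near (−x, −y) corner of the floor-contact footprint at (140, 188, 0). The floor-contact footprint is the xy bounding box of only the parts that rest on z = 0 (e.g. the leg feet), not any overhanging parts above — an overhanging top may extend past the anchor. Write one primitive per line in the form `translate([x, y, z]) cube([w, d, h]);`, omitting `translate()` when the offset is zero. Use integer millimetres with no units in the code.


translate([140, 188, 0]) cube([38, 45, 1643]);
translate([621, 188, 0]) cube([38, 45, 1643]);
translate([178, 188, 224]) cube([443, 45, 39]);
translate([178, 188, 529]) cube([443, 45, 39]);
translate([178, 188, 834]) cube([443, 45, 39]);
translate([178, 188, 1139]) cube([443, 45, 39]);
translate([178, 188, 1444]) cube([443, 45, 39]);


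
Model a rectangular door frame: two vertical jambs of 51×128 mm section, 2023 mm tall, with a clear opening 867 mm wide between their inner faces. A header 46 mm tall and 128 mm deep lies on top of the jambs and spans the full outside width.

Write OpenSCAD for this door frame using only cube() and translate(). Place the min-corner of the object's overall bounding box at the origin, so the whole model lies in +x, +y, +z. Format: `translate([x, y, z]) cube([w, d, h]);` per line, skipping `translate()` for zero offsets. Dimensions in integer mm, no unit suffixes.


cube([51, 128, 2023]);
translate([918, 0, 0]) cube([51, 128, 2023]);
translate([0, 0, 2023]) cube([969, 128, 46]);


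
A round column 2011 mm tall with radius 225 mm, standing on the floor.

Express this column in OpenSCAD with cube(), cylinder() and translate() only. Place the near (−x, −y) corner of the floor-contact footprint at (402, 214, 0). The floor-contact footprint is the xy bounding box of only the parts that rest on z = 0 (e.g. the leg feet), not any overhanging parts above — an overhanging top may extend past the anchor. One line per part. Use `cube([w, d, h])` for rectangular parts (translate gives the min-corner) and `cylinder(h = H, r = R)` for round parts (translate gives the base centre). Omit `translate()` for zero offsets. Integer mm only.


translate([627, 439, 0]) cylinder(h = 2011, r = 225);


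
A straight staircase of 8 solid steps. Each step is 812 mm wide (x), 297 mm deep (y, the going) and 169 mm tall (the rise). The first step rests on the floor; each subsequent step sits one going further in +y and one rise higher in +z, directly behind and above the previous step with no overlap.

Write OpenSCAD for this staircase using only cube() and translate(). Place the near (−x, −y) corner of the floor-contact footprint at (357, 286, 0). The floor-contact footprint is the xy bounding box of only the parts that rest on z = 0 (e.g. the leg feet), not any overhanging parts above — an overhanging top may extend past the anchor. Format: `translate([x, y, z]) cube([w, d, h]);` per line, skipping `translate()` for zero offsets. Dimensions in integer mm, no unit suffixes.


translate([357, 286, 0]) cube([812, 297, 169]);
translate([357, 583, 169]) cube([812, 297, 169]);
translate([357, 880, 338]) cube([812, 297, 169]);
translate([357, 1177, 507]) cube([812, 297, 169]);
translate([357, 1474, 676]) cube([812, 297, 169]);
translate([357, 1771, 845]) cube([812, 297, 169]);
translate([357, 2068, 1014]) cube([812, 297, 169]);
translate([357, 2365, 1183]) cube([812, 297, 169]);


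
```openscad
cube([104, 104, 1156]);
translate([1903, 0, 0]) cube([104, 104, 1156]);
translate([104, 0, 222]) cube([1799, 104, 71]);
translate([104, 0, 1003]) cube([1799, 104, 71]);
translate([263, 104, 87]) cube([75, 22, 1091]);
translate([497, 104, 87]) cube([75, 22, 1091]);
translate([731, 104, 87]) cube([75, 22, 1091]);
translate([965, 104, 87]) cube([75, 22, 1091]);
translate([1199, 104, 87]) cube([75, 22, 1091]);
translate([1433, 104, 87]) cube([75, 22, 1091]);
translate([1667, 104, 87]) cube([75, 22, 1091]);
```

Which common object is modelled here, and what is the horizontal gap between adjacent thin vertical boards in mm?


A fence section. The picket gap is 159 mm.

Two posts, two rails, 7 pickets — a fence section. Span 1799 mm holds 7 pickets of 75 mm with 8 equal gaps: ⌊(1799 − 7·75) / 8⌋ = 159 mm.


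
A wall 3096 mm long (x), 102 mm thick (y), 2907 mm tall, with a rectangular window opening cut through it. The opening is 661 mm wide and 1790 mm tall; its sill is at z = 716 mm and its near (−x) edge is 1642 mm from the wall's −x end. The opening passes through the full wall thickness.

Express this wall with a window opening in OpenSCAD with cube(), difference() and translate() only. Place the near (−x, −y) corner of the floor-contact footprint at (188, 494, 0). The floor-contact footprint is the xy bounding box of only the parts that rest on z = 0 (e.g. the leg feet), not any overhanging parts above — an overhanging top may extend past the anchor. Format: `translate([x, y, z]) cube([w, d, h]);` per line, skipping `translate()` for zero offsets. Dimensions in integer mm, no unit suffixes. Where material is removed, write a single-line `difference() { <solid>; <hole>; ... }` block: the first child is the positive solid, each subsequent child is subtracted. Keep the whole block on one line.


difference() { translate([188, 494, 0]) cube([3096, 102, 2907]); translate([1830, 494, 716]) cube([661, 102, 1790]); }


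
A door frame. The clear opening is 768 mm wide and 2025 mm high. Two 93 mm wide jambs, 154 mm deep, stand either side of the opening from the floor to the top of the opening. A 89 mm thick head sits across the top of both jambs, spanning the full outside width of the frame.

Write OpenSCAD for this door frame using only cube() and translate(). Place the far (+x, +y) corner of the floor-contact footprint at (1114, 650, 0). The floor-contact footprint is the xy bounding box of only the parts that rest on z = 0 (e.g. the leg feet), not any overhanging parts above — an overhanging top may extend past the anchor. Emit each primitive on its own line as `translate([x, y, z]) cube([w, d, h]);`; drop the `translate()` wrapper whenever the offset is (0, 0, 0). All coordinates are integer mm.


translate([160, 496, 0]) cube([93, 154, 2025]);
translate([1021, 496, 0]) cube([93, 154, 2025]);
translate([160, 496, 2025]) cube([954, 154, 89]);


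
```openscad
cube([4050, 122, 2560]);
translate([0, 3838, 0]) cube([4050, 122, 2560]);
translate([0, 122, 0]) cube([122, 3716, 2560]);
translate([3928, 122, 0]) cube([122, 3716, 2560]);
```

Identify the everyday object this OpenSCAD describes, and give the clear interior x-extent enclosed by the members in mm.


A house (or room) frame. The interior width is 3806 mm.

Four 2560 mm walls enclosing a rectangle with no floor or roof — a room or house frame. Outside width is 4050 mm and wall thickness is 122 mm, so the interior width is 4050 − 2 × 122 = 3806 mm.


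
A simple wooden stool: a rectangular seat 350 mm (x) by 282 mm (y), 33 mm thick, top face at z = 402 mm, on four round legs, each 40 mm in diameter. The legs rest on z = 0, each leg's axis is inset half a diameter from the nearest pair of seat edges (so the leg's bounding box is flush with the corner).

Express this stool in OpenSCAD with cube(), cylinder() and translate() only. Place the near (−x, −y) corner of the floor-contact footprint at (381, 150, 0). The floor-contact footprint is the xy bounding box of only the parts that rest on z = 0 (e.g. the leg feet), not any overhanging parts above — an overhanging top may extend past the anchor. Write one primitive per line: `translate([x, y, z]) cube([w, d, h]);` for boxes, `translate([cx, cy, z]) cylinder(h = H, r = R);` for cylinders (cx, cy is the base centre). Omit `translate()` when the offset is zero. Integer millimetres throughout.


translate([381, 150, 369]) cube([350, 282, 33]);
translate([401, 170, 0]) cylinder(h = 369, r = 20);
translate([711, 170, 0]) cylinder(h = 369, r = 20);
translate([401, 412, 0]) cylinder(h = 369, r = 20);
translate([711, 412, 0]) cylinder(h = 369, r = 20);


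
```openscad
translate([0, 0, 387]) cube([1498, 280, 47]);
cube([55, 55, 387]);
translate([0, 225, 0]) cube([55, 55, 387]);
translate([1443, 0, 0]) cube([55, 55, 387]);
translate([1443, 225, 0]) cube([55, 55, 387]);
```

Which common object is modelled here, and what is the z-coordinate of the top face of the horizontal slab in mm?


A bench. The seat-top height is 434 mm.

A long slab on four corner posts — a bench. The slab sits at z = 387 with thickness 47, so the top is 387 + 47 = 434 mm.


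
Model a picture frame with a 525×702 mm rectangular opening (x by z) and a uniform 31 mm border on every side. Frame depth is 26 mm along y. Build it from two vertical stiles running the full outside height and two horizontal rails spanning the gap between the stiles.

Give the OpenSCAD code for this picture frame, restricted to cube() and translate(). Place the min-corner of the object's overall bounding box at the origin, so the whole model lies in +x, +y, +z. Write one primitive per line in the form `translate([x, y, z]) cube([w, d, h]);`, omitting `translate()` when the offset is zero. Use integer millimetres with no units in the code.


cube([31, 26, 764]);
translate([556, 0, 0]) cube([31, 26, 764]);
translate([31, 0, 0]) cube([525, 26, 31]);
translate([31, 0, 733]) cube([525, 26, 31]);


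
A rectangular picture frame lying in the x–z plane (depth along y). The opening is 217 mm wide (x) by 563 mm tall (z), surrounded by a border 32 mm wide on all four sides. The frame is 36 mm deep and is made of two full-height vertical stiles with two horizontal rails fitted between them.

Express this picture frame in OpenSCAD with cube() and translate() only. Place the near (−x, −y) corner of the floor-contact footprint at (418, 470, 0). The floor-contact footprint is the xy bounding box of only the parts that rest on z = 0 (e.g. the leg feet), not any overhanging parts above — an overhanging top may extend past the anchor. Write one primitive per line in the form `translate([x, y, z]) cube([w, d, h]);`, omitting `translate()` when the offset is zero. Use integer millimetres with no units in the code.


translate([418, 470, 0]) cube([32, 36, 627]);
translate([667, 470, 0]) cube([32, 36, 627]);
translate([450, 470, 0]) cube([217, 36, 32]);
translate([450, 470, 595]) cube([217, 36, 32]);


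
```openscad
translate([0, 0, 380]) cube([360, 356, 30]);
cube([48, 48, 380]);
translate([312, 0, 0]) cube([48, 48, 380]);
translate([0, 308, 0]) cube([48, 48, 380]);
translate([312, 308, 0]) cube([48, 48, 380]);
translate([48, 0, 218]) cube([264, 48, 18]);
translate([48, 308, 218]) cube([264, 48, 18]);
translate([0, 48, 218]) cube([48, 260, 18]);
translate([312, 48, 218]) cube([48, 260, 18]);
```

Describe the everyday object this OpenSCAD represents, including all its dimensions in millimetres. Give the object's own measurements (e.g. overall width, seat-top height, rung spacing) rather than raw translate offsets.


A four-legged stool. The seat is a 360×356×30 mm slab whose top surface is at z = 410 mm; four square legs, each 48×48 mm in cross-section, run from the floor (z = 0) to the underside of the seat, each flush with a corner of the seat. Four stretchers, 48 mm wide and 18 mm tall, connect adjacent legs with their undersides at z = 218 mm, each running between the inner faces of the legs it joins and aligned with the legs' outer faces on the other axis.


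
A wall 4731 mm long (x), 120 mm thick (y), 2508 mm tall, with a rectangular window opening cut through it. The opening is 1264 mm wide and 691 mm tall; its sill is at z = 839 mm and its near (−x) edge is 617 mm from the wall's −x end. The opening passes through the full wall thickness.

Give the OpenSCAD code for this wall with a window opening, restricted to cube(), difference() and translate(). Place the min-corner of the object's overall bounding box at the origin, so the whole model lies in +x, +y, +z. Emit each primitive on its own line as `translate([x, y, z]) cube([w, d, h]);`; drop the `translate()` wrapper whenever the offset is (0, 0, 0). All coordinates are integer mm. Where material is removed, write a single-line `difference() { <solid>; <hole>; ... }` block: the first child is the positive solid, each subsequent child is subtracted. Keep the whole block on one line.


difference() { cube([4731, 120, 2508]); translate([617, 0, 839]) cube([1264, 120, 691]); }


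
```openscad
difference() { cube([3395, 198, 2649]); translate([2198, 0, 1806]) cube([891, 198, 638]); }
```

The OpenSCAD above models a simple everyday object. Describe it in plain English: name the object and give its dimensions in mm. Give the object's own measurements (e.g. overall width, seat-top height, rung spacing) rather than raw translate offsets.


A wall 3395 mm long (x), 198 mm thick (y), 2649 mm tall, with a rectangular window opening cut through it. The opening is 891 mm wide and 638 mm tall; its sill is at z = 1806 mm and its near (−x) edge is 2198 mm from the wall's −x end. The opening passes through the full wall thickness.


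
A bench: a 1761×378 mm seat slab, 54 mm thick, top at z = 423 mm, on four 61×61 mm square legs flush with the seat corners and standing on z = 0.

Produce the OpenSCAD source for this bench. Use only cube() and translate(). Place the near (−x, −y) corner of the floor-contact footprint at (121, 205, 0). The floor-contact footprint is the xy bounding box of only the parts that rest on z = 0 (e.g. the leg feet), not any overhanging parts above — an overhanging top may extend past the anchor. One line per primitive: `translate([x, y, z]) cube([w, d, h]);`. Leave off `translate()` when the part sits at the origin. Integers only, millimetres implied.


translate([121, 205, 369]) cube([1761, 378, 54]);
translate([121, 205, 0]) cube([61, 61, 369]);
translate([121, 522, 0]) cube([61, 61, 369]);
translate([1821, 205, 0]) cube([61, 61, 369]);
translate([1821, 522, 0]) cube([61, 61, 369]);


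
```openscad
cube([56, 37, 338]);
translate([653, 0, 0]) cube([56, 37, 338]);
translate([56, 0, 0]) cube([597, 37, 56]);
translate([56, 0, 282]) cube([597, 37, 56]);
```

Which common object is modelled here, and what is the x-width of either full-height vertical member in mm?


A picture frame. The border width is 56 mm.

Four thin pieces enclosing a rectangular opening — a picture frame. The two full-height stiles are 338 mm tall; the top rail sits at z = 282 and is 56 mm tall, so the border above the opening is 338 − 282 = 56 mm, matching the stile x-width.


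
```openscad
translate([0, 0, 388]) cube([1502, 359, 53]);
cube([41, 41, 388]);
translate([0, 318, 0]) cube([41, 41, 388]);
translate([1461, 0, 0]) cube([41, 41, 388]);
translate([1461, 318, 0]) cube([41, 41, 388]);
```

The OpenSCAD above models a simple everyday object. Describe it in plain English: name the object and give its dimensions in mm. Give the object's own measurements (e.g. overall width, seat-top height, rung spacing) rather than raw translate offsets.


A bench: a 1502×359 mm seat slab, 53 mm thick, top at z = 441 mm, on four 41×41 mm square legs flush with the seat corners and standing on z = 0.


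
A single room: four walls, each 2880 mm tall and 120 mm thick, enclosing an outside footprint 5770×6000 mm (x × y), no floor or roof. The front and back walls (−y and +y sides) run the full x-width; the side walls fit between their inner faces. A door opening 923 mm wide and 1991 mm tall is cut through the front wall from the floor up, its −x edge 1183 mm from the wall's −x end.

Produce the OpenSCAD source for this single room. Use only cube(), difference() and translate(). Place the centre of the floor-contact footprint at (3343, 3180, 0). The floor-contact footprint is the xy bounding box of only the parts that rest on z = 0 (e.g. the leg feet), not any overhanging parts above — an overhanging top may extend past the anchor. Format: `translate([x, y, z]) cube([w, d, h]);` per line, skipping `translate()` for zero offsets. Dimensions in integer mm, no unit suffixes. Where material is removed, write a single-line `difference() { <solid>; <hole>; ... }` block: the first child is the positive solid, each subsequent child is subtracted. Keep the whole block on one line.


difference() { translate([458, 180, 0]) cube([5770, 120, 2880]); translate([1641, 180, 0]) cube([923, 120, 1991]); }
translate([458, 6060, 0]) cube([5770, 120, 2880]);
translate([458, 300, 0]) cube([120, 5760, 2880]);
translate([6108, 300, 0]) cube([120, 5760, 2880]);


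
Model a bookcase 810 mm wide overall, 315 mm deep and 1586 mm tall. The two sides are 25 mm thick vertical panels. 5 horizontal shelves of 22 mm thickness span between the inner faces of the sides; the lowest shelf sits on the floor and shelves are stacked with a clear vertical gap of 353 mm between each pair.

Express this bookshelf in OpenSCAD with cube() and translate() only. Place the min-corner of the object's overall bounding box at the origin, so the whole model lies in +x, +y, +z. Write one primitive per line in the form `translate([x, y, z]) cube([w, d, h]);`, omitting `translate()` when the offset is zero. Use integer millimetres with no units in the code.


cube([25, 315, 1586]);
translate([785, 0, 0]) cube([25, 315, 1586]);
translate([25, 0, 0]) cube([760, 315, 22]);
translate([25, 0, 375]) cube([760, 315, 22]);
translate([25, 0, 750]) cube([760, 315, 22]);
translate([25, 0, 1125]) cube([760, 315, 22]);
translate([25, 0, 1500]) cube([760, 315, 22]);


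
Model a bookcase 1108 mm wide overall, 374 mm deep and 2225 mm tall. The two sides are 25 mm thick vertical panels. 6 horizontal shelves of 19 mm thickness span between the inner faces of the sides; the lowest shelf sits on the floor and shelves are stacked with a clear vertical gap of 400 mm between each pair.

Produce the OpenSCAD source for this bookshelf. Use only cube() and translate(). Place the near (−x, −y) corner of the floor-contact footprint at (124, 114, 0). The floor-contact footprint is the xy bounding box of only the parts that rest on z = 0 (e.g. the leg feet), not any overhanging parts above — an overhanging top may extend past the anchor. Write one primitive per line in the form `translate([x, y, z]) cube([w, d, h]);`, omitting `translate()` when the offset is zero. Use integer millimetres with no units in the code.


translate([124, 114, 0]) cube([25, 374, 2225]);
translate([1207, 114, 0]) cube([25, 374, 2225]);
translate([149, 114, 0]) cube([1058, 374, 19]);
translate([149, 114, 419]) cube([1058, 374, 19]);
translate([149, 114, 838]) cube([1058, 374, 19]);
translate([149, 114, 1257]) cube([1058, 374, 19]);
translate([149, 114, 1676]) cube([1058, 374, 19]);
translate([149, 114, 2095]) cube([1058, 374, 19]);


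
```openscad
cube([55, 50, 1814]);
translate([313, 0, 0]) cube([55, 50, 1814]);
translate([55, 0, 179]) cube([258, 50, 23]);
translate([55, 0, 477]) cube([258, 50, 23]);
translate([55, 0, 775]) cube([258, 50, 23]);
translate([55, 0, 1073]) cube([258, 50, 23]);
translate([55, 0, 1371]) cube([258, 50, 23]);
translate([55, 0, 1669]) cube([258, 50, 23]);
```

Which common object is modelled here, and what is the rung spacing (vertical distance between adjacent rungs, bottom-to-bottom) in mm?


A ladder. The rung spacing is 298 mm.

Two tall 55×50 posts with 6 short bars between them — a ladder. Adjacent rungs sit at z = 179 and z = 477, so the spacing is 477 − 179 = 298 mm.


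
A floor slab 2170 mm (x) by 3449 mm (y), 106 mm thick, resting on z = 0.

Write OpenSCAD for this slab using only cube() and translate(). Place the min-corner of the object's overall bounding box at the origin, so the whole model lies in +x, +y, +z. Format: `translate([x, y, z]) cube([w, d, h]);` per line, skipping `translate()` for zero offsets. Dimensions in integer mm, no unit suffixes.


cube([2170, 3449, 106]);


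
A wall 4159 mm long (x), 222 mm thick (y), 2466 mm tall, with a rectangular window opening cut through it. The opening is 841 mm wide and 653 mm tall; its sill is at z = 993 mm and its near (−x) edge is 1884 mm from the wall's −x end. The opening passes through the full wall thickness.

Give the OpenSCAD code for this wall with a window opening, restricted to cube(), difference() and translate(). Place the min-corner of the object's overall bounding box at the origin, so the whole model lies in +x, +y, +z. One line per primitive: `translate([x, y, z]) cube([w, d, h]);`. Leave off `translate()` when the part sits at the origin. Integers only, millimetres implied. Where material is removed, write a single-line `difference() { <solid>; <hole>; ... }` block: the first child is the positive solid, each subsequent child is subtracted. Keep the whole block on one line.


difference() { cube([4159, 222, 2466]); translate([1884, 0, 993]) cube([841, 222, 653]); }


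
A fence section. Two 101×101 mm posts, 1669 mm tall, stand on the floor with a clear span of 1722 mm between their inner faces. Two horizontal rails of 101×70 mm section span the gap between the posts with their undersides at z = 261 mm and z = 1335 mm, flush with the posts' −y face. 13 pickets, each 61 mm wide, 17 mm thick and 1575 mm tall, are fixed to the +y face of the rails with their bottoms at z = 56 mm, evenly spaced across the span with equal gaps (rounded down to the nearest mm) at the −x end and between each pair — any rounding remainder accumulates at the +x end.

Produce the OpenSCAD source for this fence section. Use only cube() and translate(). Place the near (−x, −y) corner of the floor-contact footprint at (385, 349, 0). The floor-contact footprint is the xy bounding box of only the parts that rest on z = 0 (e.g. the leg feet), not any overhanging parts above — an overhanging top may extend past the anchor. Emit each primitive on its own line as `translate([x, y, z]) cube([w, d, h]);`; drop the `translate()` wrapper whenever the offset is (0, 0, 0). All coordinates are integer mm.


translate([385, 349, 0]) cube([101, 101, 1669]);
translate([2208, 349, 0]) cube([101, 101, 1669]);
translate([486, 349, 261]) cube([1722, 101, 70]);
translate([486, 349, 1335]) cube([1722, 101, 70]);
translate([552, 450, 56]) cube([61, 17, 1575]);
translate([679, 450, 56]) cube([61, 17, 1575]);
translate([806, 450, 56]) cube([61, 17, 1575]);
translate([933, 450, 56]) cube([61, 17, 1575]);
translate([1060, 450, 56]) cube([61, 17, 1575]);
translate([1187, 450, 56]) cube([61, 17, 1575]);
translate([1314, 450, 56]) cube([61, 17, 1575]);
translate([1441, 450, 56]) cube([61, 17, 1575]);
translate([1568, 450, 56]) cube([61, 17, 1575]);
translate([1695, 450, 56]) cube([61, 17, 1575]);
translate([1822, 450, 56]) cube([61, 17, 1575]);
translate([1949, 450, 56]) cube([61, 17, 1575]);
translate([2076, 450, 56]) cube([61, 17, 1575]);


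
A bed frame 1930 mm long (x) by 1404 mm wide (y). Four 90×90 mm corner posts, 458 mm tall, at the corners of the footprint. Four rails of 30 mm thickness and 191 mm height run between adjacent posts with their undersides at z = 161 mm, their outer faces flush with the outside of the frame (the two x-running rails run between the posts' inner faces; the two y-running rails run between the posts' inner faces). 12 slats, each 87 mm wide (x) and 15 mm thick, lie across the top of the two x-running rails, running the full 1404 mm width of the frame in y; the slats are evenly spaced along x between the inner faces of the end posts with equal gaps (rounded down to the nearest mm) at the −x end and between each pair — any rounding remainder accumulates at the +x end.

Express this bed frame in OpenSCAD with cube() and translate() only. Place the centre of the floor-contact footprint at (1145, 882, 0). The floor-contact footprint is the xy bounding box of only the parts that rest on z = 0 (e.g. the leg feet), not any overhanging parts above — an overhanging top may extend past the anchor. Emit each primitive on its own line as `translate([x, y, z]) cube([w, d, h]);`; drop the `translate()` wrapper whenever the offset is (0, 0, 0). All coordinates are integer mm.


// slat z = rail_z + rail_h = 161 + 191 = 352
// slat gap = ⌊(1750 − 12·87) / 13⌋ = 54
translate([180, 180, 0]) cube([90, 90, 458]);
translate([180, 1494, 0]) cube([90, 90, 458]);
translate([2020, 180, 0]) cube([90, 90, 458]);
translate([2020, 1494, 0]) cube([90, 90, 458]);
translate([270, 180, 161]) cube([1750, 30, 191]);
translate([270, 1554, 161]) cube([1750, 30, 191]);
translate([180, 270, 161]) cube([30, 1224, 191]);
translate([2080, 270, 161]) cube([30, 1224, 191]);
translate([324, 180, 352]) cube([87, 1404, 15]);
translate([465, 180, 352]) cube([87, 1404, 15]);
translate([606, 180, 352]) cube([87, 1404, 15]);
translate([747, 180, 352]) cube([87, 1404, 15]);
translate([888, 180, 352]) cube([87, 1404, 15]);
translate([1029, 180, 352]) cube([87, 1404, 15]);
translate([1170, 180, 352]) cube([87, 1404, 15]);
translate([1311, 180, 352]) cube([87, 1404, 15]);
translate([1452, 180, 352]) cube([87, 1404, 15]);
translate([1593, 180, 352]) cube([87, 1404, 15]);
translate([1734, 180, 352]) cube([87, 1404, 15]);
translate([1875, 180, 352]) cube([87, 1404, 15]);


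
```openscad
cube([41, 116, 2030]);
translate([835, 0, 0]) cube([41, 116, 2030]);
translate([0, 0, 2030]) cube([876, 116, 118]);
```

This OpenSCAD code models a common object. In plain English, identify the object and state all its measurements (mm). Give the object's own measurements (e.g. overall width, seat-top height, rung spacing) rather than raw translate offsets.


A door frame. The clear opening is 794 mm wide and 2030 mm high. Two 41 mm wide jambs, 116 mm deep, stand either side of the opening from the floor to the top of the opening. A 118 mm thick head sits across the top of both jambs, spanning the full outside width of the frame.


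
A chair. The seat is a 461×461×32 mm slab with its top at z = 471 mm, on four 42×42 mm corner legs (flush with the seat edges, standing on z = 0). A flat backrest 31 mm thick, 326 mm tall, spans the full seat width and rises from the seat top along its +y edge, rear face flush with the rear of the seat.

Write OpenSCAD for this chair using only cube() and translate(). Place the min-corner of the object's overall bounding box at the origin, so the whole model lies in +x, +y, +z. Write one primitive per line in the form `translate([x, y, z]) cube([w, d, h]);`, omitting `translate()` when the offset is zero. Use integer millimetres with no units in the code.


translate([0, 0, 439]) cube([461, 461, 32]);
cube([42, 42, 439]);
translate([419, 0, 0]) cube([42, 42, 439]);
translate([0, 419, 0]) cube([42, 42, 439]);
translate([419, 419, 0]) cube([42, 42, 439]);
translate([0, 430, 471]) cube([461, 31, 326]);


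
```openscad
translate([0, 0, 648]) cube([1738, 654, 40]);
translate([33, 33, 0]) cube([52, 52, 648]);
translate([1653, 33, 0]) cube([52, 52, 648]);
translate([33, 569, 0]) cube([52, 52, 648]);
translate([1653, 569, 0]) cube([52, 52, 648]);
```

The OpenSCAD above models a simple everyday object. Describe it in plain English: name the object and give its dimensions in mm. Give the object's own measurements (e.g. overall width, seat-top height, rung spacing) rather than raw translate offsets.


A rectangular dining table. The top is 1738×654×40 mm with its upper surface at z = 688 mm. It stands on four 52×52 mm square legs, each inset 33 mm from the nearest pair of top edges, running from the floor to the underside of the top.


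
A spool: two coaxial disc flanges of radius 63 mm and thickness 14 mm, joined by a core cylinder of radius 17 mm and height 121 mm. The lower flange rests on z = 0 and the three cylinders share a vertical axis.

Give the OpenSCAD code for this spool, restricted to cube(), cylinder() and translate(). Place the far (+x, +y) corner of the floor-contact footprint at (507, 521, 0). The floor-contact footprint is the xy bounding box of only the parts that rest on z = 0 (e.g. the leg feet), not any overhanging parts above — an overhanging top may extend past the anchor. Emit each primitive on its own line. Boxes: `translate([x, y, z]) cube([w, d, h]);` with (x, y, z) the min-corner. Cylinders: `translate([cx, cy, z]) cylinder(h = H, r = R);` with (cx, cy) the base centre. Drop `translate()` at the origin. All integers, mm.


translate([444, 458, 0]) cylinder(h = 14, r = 63);
translate([444, 458, 14]) cylinder(h = 121, r = 17);
translate([444, 458, 135]) cylinder(h = 14, r = 63);


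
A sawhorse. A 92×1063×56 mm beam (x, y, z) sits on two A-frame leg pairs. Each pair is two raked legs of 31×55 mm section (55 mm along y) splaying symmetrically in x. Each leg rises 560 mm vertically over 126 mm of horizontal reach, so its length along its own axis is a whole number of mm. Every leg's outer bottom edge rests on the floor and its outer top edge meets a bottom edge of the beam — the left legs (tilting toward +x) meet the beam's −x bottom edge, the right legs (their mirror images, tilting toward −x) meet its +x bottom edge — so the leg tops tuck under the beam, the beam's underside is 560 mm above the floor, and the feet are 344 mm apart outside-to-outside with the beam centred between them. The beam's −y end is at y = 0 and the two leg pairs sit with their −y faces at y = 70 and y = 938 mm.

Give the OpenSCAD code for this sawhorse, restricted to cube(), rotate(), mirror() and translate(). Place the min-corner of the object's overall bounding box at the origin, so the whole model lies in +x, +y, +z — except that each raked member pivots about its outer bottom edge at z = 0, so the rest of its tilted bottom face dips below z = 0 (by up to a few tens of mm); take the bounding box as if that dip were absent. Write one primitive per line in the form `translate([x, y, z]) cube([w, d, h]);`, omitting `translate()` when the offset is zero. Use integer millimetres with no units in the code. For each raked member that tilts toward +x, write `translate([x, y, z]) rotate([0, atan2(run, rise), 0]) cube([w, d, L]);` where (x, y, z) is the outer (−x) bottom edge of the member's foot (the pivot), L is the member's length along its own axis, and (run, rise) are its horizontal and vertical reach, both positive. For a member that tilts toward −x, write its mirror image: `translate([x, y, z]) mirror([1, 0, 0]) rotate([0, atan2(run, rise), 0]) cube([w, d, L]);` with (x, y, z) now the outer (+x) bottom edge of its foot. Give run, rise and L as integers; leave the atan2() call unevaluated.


translate([126, 0, 560]) cube([92, 1063, 56]);
translate([0, 70, 0]) rotate([0, atan2(126, 560), 0]) cube([31, 55, 574]);
translate([344, 70, 0]) mirror([1, 0, 0]) rotate([0, atan2(126, 560), 0]) cube([31, 55, 574]);
translate([0, 938, 0]) rotate([0, atan2(126, 560), 0]) cube([31, 55, 574]);
translate([344, 938, 0]) mirror([1, 0, 0]) rotate([0, atan2(126, 560), 0]) cube([31, 55, 574]);
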